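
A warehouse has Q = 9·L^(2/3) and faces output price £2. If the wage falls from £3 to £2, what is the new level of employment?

L* = 216

From P·MP_L = w with MP_L = 6·L^(-1/3), the labor demand is L(w) = (12/w)^(3).
At w = 3: L = 64. At w = 2: L = 216.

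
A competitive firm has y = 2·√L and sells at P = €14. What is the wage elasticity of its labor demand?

ε = -2

MP_L = (1/2)·2·L^(-1/2), so P·MP_L = w gives 14·L^(-1/2) = w.
Solving, L(w) = (14/w)^(2). This is a constant-elasticity form: L ∝ w^(−2), so ε = −2.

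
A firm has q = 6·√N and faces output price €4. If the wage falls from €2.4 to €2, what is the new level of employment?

N* = 36

From P·MP_N = w with MP_N = 3·N^(-1/2), the labor demand is N(w) = (12/w)^(2).
At w = 2.4: N = 25. At w = 2: N = 36.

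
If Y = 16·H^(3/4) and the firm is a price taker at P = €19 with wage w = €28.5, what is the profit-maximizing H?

MP_H = (3/4)·16·H^(-1/4) = 12·H^(-1/4).
Profit maximization for a price taker requires P·MP_H = w: 19·12·H^(-1/4) = 28.5.
So H^(-1/4) = 0.125, which gives H = 4096.

H* = 4096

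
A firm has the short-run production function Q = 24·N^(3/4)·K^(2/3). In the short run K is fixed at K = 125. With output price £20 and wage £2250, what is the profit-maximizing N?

N* = 256

With K = 125, MP_N = (3/4)·24·N^(-1/4)·125^(2/3) = 450·N^(-1/4).
Profit maximization for a price taker requires P·MP_N = w: 20·450·N^(-1/4) = 2250.
So N^(-1/4) = 0.25, which gives N = 256.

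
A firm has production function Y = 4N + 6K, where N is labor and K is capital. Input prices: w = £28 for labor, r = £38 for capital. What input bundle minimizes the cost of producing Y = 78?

N* = 0, K* = 13

The inputs are perfect substitutes, so the firm uses whichever has the lower cost per unit of output.
Cost per unit of output via N is w/4 = 7; via K it is r/6 = 19/3. K is cheaper.
Producing Y = 78 with K alone: N = 0, K = 13.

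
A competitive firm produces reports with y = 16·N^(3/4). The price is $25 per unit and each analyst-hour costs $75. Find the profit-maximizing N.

MP_N = (3/4)·16·N^(-1/4) = 12·N^(-1/4).
Profit maximization for a price taker requires P·MP_N = w: 25·12·N^(-1/4) = 75.
So N^(-1/4) = 0.25, which gives N = 256.

N* = 256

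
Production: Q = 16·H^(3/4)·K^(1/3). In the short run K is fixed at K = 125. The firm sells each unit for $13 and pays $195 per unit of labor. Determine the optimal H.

With K = 125, MP_H = (3/4)·16·H^(-1/4)·125^(1/3) = 60·H^(-1/4).
Profit maximization for a price taker requires P·MP_H = w: 13·60·H^(-1/4) = 195.
So H^(-1/4) = 0.25, which gives H = 256.

H* = 256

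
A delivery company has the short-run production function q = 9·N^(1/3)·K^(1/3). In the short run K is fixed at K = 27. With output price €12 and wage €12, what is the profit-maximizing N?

With K = 27, MP_N = (1/3)·9·N^(-2/3)·27^(1/3) = 9·N^(-2/3).
Profit maximization for a price taker requires P·MP_N = w: 12·9·N^(-2/3) = 12.
So N^(-2/3) = 1/9, which gives N = 27.

N* = 27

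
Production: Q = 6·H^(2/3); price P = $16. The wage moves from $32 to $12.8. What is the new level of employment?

H* = 125

From P·MP_H = w with MP_H = 4·H^(-1/3), the labor demand is H(w) = (64/w)^(3).
At w = 32: H = 8. At w = 12.8: H = 125.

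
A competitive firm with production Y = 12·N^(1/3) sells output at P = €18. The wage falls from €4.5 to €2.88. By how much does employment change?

ΔN = 61

From P·MP_N = w with MP_N = 4·N^(-2/3), the labor demand is N(w) = (72/w)^(3/2).
At w = 4.5: N = 64. At w = 2.88: N = 125.
ΔN = 125 − 64 = 61.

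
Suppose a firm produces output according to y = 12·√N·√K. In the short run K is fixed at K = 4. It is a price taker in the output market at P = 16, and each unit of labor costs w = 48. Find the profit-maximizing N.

N* = 16

With K = 4, MP_N = (1/2)·12·N^(-1/2)·4^(1/2) = 12·N^(-1/2).
Profit maximization for a price taker requires P·MP_N = w: 16·12·N^(-1/2) = 48.
So N^(-1/2) = 0.25, which gives N = 16.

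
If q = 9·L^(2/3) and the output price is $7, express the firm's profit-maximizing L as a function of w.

MP_L = (2/3)·9·L^(-1/3) = 6·L^(-1/3).
Setting P·MP_L = w: 42·L^(-1/3) = w.
Solving for L: L^(-1/3) = w/42, so L = (42/w)^(3).

L(w) = 74088/w³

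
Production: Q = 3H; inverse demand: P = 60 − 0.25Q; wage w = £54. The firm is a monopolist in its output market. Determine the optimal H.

H* = 28

Marginal revenue from the inverse demand is MR = 60 − 0.5Q.
The marginal product is MP_H = 3.
A monopolist hires until marginal revenue product equals the wage: MR·MP_H = w.
(60 − 1.5H)·3 = 54, so H = 28.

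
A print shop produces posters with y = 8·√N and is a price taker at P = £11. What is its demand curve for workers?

MP_N = (1/2)·8·N^(-1/2) = 4·N^(-1/2).
Setting P·MP_N = w: 44·N^(-1/2) = w.
Solving for N: N^(-1/2) = w/44, so N = (44/w)^(2).

N(w) = 1936/w²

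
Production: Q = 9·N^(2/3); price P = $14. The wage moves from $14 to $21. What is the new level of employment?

From P·MP_N = w with MP_N = 6·N^(-1/3), the labor demand is N(w) = (84/w)^(3).
At w = 14: N = 216. At w = 21: N = 64.

N* = 64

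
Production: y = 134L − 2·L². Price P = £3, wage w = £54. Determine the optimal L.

The marginal product of L is MP_L = 134 − 4L.
A price-taking firm hires until the value of the marginal product equals the wage: P·MP_L = w, so 3·(134 − 4L) = 54.
Then 134 − 4L = 18, giving L = 29.

L* = 29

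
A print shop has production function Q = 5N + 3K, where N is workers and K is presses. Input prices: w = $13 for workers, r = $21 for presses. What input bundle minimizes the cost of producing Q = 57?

The inputs are perfect substitutes, so the firm uses whichever has the lower cost per unit of output.
Cost per unit of output via N is w/5 = 2.6; via K it is r/3 = 7. N is cheaper.
Producing Q = 57 with N alone: N = 11.4, K = 0.

N* = 11.4, K* = 0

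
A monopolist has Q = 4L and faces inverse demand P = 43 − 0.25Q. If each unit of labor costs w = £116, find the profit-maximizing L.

L* = 7

Marginal revenue from the inverse demand is MR = 43 − 0.5Q.
The marginal product is MP_L = 4.
A monopolist hires until marginal revenue product equals the wage: MR·MP_L = w.
(43 − 2L)·4 = 116, so L = 7.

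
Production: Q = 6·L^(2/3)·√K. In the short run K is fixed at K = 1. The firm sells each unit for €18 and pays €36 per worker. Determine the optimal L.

L* = 8

With K = 1, MP_L = (2/3)·6·L^(-1/3)·1^(1/2) = 4·L^(-1/3).
Profit maximization for a price taker requires P·MP_L = w: 18·4·L^(-1/3) = 36.
So L^(-1/3) = 0.5, which gives L = 8.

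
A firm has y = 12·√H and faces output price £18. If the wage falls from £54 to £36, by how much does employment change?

From P·MP_H = w with MP_H = 6·H^(-1/2), the labor demand is H(w) = (108/w)^(2).
At w = 54: H = 4. At w = 36: H = 9.
ΔH = 9 − 4 = 5.

ΔH = 5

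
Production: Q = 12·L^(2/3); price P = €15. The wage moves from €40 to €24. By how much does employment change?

ΔL = 98

From P·MP_L = w with MP_L = 8·L^(-1/3), the labor demand is L(w) = (120/w)^(3).
At w = 40: L = 27. At w = 24: L = 125.
ΔL = 125 − 27 = 98.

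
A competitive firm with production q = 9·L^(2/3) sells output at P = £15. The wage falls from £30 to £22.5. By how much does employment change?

ΔL = 37

From P·MP_L = w with MP_L = 6·L^(-1/3), the labor demand is L(w) = (90/w)^(3).
At w = 30: L = 27. At w = 22.5: L = 64.
ΔL = 64 − 27 = 37.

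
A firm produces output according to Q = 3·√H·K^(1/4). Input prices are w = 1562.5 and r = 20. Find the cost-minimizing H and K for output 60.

H* = 16, K* = 625

Cost minimization requires the marginal rate of technical substitution to equal the input-price ratio: MP_H/MP_K = w/r.
Here MP_H/MP_K = (1/2)·(K/H)/(1/4) = 2·(K/H). Setting this equal to 1562.5/20 = 78.125 gives K = 39.0625H.
Substituting into Q = 60: 3·H^(1/2)·(39.0625H)^(1/4) = 60.
Solving, H = 16 and K = 625.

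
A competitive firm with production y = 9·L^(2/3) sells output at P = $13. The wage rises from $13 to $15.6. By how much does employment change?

From P·MP_L = w with MP_L = 6·L^(-1/3), the labor demand is L(w) = (78/w)^(3).
At w = 13: L = 216. At w = 15.6: L = 125.
ΔL = 125 − 216 = -91.

ΔL = -91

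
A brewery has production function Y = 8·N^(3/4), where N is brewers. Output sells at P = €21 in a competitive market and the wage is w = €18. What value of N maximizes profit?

MP_N = (3/4)·8·N^(-1/4) = 6·N^(-1/4).
Profit maximization for a price taker requires P·MP_N = w: 21·6·N^(-1/4) = 18.
So N^(-1/4) = 1/7, which gives N = 2401.

N* = 2401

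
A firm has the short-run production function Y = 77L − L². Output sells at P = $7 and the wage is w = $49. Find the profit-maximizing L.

L* = 35

The marginal product of L is MP_L = 77 − 2L.
A price-taking firm hires until the value of the marginal product equals the wage: P·MP_L = w, so 7·(77 − 2L) = 49.
Then 77 − 2L = 7, giving L = 35.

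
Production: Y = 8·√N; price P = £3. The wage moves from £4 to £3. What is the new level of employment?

N* = 16

From P·MP_N = w with MP_N = 4·N^(-1/2), the labor demand is N(w) = (12/w)^(2).
At w = 4: N = 9. At w = 3: N = 16.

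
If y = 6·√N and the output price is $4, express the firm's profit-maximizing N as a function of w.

MP_N = (1/2)·6·N^(-1/2) = 3·N^(-1/2).
Setting P·MP_N = w: 12·N^(-1/2) = w.
Solving for N: N^(-1/2) = w/12, so N = (12/w)^(2).

N(w) = 144/w²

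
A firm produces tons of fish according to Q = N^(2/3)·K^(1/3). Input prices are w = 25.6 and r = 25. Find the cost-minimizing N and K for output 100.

N* = 125, K* = 64

Cost minimization requires the marginal rate of technical substitution to equal the input-price ratio: MP_N/MP_K = w/r.
Here MP_N/MP_K = (2/3)·(K/N)/(1/3) = 2·(K/N). Setting this equal to 25.6/25 = 1.024 gives K = 0.512N.
Substituting into Q = 100: N^(2/3)·(0.512N)^(1/3) = 100.
Solving, N = 125 and K = 64.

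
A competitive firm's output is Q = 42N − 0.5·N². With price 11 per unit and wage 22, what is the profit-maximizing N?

N* = 40

The marginal product of N is MP_N = 42 − N.
A price-taking firm hires until the value of the marginal product equals the wage: P·MP_N = w, so 11·(42 − N) = 22.
Then 42 − N = 2, giving N = 40.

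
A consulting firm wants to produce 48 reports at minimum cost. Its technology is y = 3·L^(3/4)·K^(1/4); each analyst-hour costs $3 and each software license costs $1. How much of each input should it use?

Cost minimization requires the marginal rate of technical substitution to equal the input-price ratio: MP_L/MP_K = w/r.
Here MP_L/MP_K = (3/4)·(K/L)/(1/4) = 3·(K/L). Setting this equal to 3/1 = 3 gives K = L.
Substituting into y = 48: 3·L^(3/4)·(L)^(1/4) = 48.
Solving, L = 16 and K = 16.

L* = 16, K* = 16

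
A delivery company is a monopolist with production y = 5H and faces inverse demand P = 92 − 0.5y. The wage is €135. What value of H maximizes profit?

H* = 13

Marginal revenue from the inverse demand is MR = 92 − y.
The marginal product is MP_H = 5.
A monopolist hires until marginal revenue product equals the wage: MR·MP_H = w.
(92 − 5H)·5 = 135, so H = 13.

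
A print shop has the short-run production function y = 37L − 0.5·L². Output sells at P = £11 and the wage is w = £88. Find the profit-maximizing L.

The marginal product of L is MP_L = 37 − L.
A price-taking firm hires until the value of the marginal product equals the wage: P·MP_L = w, so 11·(37 − L) = 88.
Then 37 − L = 8, giving L = 29.

L* = 29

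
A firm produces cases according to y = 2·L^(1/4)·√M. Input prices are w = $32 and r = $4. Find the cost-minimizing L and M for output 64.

L* = 16, M* = 256

Cost minimization requires the marginal rate of technical substitution to equal the input-price ratio: MP_L/MP_M = w/r.
Here MP_L/MP_M = (1/4)·(M/L)/(1/2) = 0.5·(M/L). Setting this equal to 32/4 = 8 gives M = 16L.
Substituting into y = 64: 2·L^(1/4)·(16L)^(1/2) = 64.
Solving, L = 16 and M = 256.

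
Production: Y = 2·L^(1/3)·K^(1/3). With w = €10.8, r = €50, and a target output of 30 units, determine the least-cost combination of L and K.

Cost minimization requires the marginal rate of technical substitution to equal the input-price ratio: MP_L/MP_K = w/r.
Here MP_L/MP_K = (1/3)·(K/L)/(1/3) = (K/L). Setting this equal to 10.8/50 = 0.216 gives K = 0.216L.
Substituting into Y = 30: 2·L^(1/3)·(0.216L)^(1/3) = 30.
Solving, L = 125 and K = 27.

L* = 125, K* = 27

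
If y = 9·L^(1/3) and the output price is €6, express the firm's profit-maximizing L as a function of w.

MP_L = (1/3)·9·L^(-2/3) = 3·L^(-2/3).
Setting P·MP_L = w: 18·L^(-2/3) = w.
Solving for L: L^(-2/3) = w/18, so L = (18/w)^(3/2).

L(w) = (18/w)^(3/2)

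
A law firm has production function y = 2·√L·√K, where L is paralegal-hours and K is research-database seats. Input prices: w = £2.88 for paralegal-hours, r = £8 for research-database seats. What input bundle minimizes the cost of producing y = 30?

Cost minimization requires the marginal rate of technical substitution to equal the input-price ratio: MP_L/MP_K = w/r.
Here MP_L/MP_K = (1/2)·(K/L)/(1/2) = (K/L). Setting this equal to 2.88/8 = 0.36 gives K = 0.36L.
Substituting into y = 30: 2·L^(1/2)·(0.36L)^(1/2) = 30.
Solving, L = 25 and K = 9.

L* = 25, K* = 9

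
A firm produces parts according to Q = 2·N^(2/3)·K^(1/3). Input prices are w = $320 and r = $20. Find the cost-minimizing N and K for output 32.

N* = 8, K* = 64

Cost minimization requires the marginal rate of technical substitution to equal the input-price ratio: MP_N/MP_K = w/r.
Here MP_N/MP_K = (2/3)·(K/N)/(1/3) = 2·(K/N). Setting this equal to 320/20 = 16 gives K = 8N.
Substituting into Q = 32: 2·N^(2/3)·(8N)^(1/3) = 32.
Solving, N = 8 and K = 64.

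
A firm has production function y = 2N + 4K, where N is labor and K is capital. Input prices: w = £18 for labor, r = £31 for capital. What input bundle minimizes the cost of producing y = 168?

The inputs are perfect substitutes, so the firm uses whichever has the lower cost per unit of output.
Cost per unit of output via N is w/2 = 9; via K it is r/4 = 7.75. K is cheaper.
Producing y = 168 with K alone: N = 0, K = 42.

N* = 0, K* = 42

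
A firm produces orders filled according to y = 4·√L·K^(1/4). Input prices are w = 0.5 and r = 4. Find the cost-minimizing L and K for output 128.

L* = 256, K* = 16

Cost minimization requires the marginal rate of technical substitution to equal the input-price ratio: MP_L/MP_K = w/r.
Here MP_L/MP_K = (1/2)·(K/L)/(1/4) = 2·(K/L). Setting this equal to 0.5/4 = 0.125 gives K = 0.0625L.
Substituting into y = 128: 4·L^(1/2)·(0.0625L)^(1/4) = 128.
Solving, L = 256 and K = 16.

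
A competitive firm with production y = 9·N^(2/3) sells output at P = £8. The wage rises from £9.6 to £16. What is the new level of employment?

N* = 27

From P·MP_N = w with MP_N = 6·N^(-1/3), the labor demand is N(w) = (48/w)^(3).
At w = 9.6: N = 125. At w = 16: N = 27.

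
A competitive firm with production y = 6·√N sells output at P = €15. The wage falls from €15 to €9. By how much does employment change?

ΔN = 16

From P·MP_N = w with MP_N = 3·N^(-1/2), the labor demand is N(w) = (45/w)^(2).
At w = 15: N = 9. At w = 9: N = 25.
ΔN = 25 − 9 = 16.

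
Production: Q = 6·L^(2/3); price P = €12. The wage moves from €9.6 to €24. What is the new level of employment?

From P·MP_L = w with MP_L = 4·L^(-1/3), the labor demand is L(w) = (48/w)^(3).
At w = 9.6: L = 125. At w = 24: L = 8.

L* = 8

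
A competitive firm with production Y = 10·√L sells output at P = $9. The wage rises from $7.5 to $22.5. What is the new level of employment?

From P·MP_L = w with MP_L = 5·L^(-1/2), the labor demand is L(w) = (45/w)^(2).
At w = 7.5: L = 36. At w = 22.5: L = 4.

L* = 4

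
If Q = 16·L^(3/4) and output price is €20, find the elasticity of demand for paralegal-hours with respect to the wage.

ε = -4

MP_L = (3/4)·16·L^(-1/4), so P·MP_L = w gives 240·L^(-1/4) = w.
Solving, L(w) = (240/w)^(4). This is a constant-elasticity form: L ∝ w^(−4), so ε = −4.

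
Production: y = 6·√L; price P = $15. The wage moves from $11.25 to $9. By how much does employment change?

From P·MP_L = w with MP_L = 3·L^(-1/2), the labor demand is L(w) = (45/w)^(2).
At w = 11.25: L = 16. At w = 9: L = 25.
ΔL = 25 − 16 = 9.

ΔL = 9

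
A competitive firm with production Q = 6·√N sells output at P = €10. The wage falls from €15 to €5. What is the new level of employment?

N* = 36

From P·MP_N = w with MP_N = 3·N^(-1/2), the labor demand is N(w) = (30/w)^(2).
At w = 15: N = 4. At w = 5: N = 36.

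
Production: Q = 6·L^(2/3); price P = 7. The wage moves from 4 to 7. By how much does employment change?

ΔL = -279

From P·MP_L = w with MP_L = 4·L^(-1/3), the labor demand is L(w) = (28/w)^(3).
At w = 4: L = 343. At w = 7: L = 64.
ΔL = 64 − 343 = -279.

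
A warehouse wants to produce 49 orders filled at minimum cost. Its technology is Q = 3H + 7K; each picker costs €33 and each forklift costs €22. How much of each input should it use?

The inputs are perfect substitutes, so the firm uses whichever has the lower cost per unit of output.
Cost per unit of output via H is w/3 = 11; via K it is r/7 = 22/7. K is cheaper.
Producing Q = 49 with K alone: H = 0, K = 7.

H* = 0, K* = 7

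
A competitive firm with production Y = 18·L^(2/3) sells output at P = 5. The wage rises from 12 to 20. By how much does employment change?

ΔL = -98

From P·MP_L = w with MP_L = 12·L^(-1/3), the labor demand is L(w) = (60/w)^(3).
At w = 12: L = 125. At w = 20: L = 27.
ΔL = 27 − 125 = -98.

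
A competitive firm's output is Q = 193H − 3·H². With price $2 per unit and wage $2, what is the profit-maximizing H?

The marginal product of H is MP_H = 193 − 6H.
A price-taking firm hires until the value of the marginal product equals the wage: P·MP_H = w, so 2·(193 − 6H) = 2.
Then 193 − 6H = 1, giving H = 32.

H* = 32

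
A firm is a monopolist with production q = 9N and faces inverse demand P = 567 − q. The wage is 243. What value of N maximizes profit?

Marginal revenue from the inverse demand is MR = 567 − 2q.
The marginal product is MP_N = 9.
A monopolist hires until marginal revenue product equals the wage: MR·MP_N = w.
(567 − 18N)·9 = 243, so N = 30.

N* = 30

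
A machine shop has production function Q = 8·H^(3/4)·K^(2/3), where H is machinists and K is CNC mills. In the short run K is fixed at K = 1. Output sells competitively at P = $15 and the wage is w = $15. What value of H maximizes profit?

H* = 1296

With K = 1, MP_H = (3/4)·8·H^(-1/4)·1^(2/3) = 6·H^(-1/4).
Profit maximization for a price taker requires P·MP_H = w: 15·6·H^(-1/4) = 15.
So H^(-1/4) = 1/6, which gives H = 1296.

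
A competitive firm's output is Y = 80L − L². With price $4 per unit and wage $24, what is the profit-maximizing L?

The marginal product of L is MP_L = 80 − 2L.
A price-taking firm hires until the value of the marginal product equals the wage: P·MP_L = w, so 4·(80 − 2L) = 24.
Then 80 − 2L = 6, giving L = 37.

L* = 37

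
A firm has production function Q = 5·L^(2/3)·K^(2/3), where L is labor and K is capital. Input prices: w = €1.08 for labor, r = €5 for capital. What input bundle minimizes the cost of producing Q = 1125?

Cost minimization requires the marginal rate of technical substitution to equal the input-price ratio: MP_L/MP_K = w/r.
Here MP_L/MP_K = (2/3)·(K/L)/(2/3) = (K/L). Setting this equal to 1.08/5 = 0.216 gives K = 0.216L.
Substituting into Q = 1125: 5·L^(2/3)·(0.216L)^(2/3) = 1125.
Solving, L = 125 and K = 27.

L* = 125, K* = 27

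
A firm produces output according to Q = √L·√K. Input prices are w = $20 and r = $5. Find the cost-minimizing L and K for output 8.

L* = 4, K* = 16

Cost minimization requires the marginal rate of technical substitution to equal the input-price ratio: MP_L/MP_K = w/r.
Here MP_L/MP_K = (1/2)·(K/L)/(1/2) = (K/L). Setting this equal to 20/5 = 4 gives K = 4L.
Substituting into Q = 8: L^(1/2)·(4L)^(1/2) = 8.
Solving, L = 4 and K = 16.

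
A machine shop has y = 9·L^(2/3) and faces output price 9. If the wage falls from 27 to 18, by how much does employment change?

From P·MP_L = w with MP_L = 6·L^(-1/3), the labor demand is L(w) = (54/w)^(3).
At w = 27: L = 8. At w = 18: L = 27.
ΔL = 27 − 8 = 19.

ΔL = 19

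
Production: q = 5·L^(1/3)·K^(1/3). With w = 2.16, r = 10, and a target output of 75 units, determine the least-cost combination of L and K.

Cost minimization requires the marginal rate of technical substitution to equal the input-price ratio: MP_L/MP_K = w/r.
Here MP_L/MP_K = (1/3)·(K/L)/(1/3) = (K/L). Setting this equal to 2.16/10 = 0.216 gives K = 0.216L.
Substituting into q = 75: 5·L^(1/3)·(0.216L)^(1/3) = 75.
Solving, L = 125 and K = 27.

L* = 125, K* = 27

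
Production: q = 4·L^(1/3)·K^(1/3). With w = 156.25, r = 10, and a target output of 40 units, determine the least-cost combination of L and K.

L* = 8, K* = 125

Cost minimization requires the marginal rate of technical substitution to equal the input-price ratio: MP_L/MP_K = w/r.
Here MP_L/MP_K = (1/3)·(K/L)/(1/3) = (K/L). Setting this equal to 156.25/10 = 15.625 gives K = 15.625L.
Substituting into q = 40: 4·L^(1/3)·(15.625L)^(1/3) = 40.
Solving, L = 8 and K = 125.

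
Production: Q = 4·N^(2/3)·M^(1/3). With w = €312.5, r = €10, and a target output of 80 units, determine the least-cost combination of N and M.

Cost minimization requires the marginal rate of technical substitution to equal the input-price ratio: MP_N/MP_M = w/r.
Here MP_N/MP_M = (2/3)·(M/N)/(1/3) = 2·(M/N). Setting this equal to 312.5/10 = 31.25 gives M = 15.625N.
Substituting into Q = 80: 4·N^(2/3)·(15.625N)^(1/3) = 80.
Solving, N = 8 and M = 125.

N* = 8, M* = 125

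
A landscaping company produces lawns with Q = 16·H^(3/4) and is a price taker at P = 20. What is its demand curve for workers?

MP_H = (3/4)·16·H^(-1/4) = 12·H^(-1/4).
Setting P·MP_H = w: 240·H^(-1/4) = w.
Solving for H: H^(-1/4) = w/240, so H = (240/w)^(4).

H(w) = (240/w)^(4)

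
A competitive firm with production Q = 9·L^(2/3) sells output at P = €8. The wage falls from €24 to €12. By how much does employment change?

From P·MP_L = w with MP_L = 6·L^(-1/3), the labor demand is L(w) = (48/w)^(3).
At w = 24: L = 8. At w = 12: L = 64.
ΔL = 64 − 8 = 56.

ΔL = 56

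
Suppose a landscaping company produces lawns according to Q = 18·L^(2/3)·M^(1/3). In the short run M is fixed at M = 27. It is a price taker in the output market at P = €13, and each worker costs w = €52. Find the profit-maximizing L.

L* = 729

With M = 27, MP_L = (2/3)·18·L^(-1/3)·27^(1/3) = 36·L^(-1/3).
Profit maximization for a price taker requires P·MP_L = w: 13·36·L^(-1/3) = 52.
So L^(-1/3) = 1/9, which gives L = 729.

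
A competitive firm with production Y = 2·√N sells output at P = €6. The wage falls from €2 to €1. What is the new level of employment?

N* = 36

From P·MP_N = w with MP_N = N^(-1/2), the labor demand is N(w) = (6/w)^(2).
At w = 2: N = 9. At w = 1: N = 36.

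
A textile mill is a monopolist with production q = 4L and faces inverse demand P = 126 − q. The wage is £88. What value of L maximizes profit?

L* = 13

Marginal revenue from the inverse demand is MR = 126 − 2q.
The marginal product is MP_L = 4.
A monopolist hires until marginal revenue product equals the wage: MR·MP_L = w.
(126 − 8L)·4 = 88, so L = 13.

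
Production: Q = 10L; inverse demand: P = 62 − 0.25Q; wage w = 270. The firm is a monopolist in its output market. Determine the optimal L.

L* = 7

Marginal revenue from the inverse demand is MR = 62 − 0.5Q.
The marginal product is MP_L = 10.
A monopolist hires until marginal revenue product equals the wage: MR·MP_L = w.
(62 − 5L)·10 = 270, so L = 7.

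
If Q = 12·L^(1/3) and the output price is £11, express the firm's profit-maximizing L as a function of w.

MP_L = (1/3)·12·L^(-2/3) = 4·L^(-2/3).
Setting P·MP_L = w: 44·L^(-2/3) = w.
Solving for L: L^(-2/3) = w/44, so L = (44/w)^(3/2).

L(w) = (44/w)^(3/2)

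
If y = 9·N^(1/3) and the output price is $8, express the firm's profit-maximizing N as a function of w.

MP_N = (1/3)·9·N^(-2/3) = 3·N^(-2/3).
Setting P·MP_N = w: 24·N^(-2/3) = w.
Solving for N: N^(-2/3) = w/24, so N = (24/w)^(3/2).

N(w) = (24/w)^(3/2)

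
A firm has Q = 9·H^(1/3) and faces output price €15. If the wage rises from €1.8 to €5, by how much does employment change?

From P·MP_H = w with MP_H = 3·H^(-2/3), the labor demand is H(w) = (45/w)^(3/2).
At w = 1.8: H = 125. At w = 5: H = 27.
ΔH = 27 − 125 = -98.

ΔH = -98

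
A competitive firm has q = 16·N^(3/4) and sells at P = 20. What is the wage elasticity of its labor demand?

ε = -4

MP_N = (3/4)·16·N^(-1/4), so P·MP_N = w gives 240·N^(-1/4) = w.
Solving, N(w) = (240/w)^(4). This is a constant-elasticity form: N ∝ w^(−4), so ε = −4.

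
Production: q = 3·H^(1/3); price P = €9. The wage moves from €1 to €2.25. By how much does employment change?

ΔH = -19

From P·MP_H = w with MP_H = H^(-2/3), the labor demand is H(w) = (9/w)^(3/2).
At w = 1: H = 27. At w = 2.25: H = 8.
ΔH = 8 − 27 = -19.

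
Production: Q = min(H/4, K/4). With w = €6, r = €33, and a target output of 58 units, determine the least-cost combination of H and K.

H* = 232, K* = 232

With a fixed-proportions technology, the cost-minimizing bundle uses no slack in either input: H/4 = K/4 = Q.
So H = 4·58 = 232 and K = 4·58 = 232.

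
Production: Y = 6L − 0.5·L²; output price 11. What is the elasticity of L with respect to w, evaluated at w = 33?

ε = -1

From P·MP_L = w with MP_L = 6 − L, labor demand is L(w) = 6 − w/11.
dL/dw = −1/(11) = -1/11.
At w = 33, L = 3, so ε = (dL/dw)·(w/L) = (-1/11)·(33/3) = -1.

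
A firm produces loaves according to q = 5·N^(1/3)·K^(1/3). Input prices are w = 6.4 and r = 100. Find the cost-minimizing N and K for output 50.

N* = 125, K* = 8

Cost minimization requires the marginal rate of technical substitution to equal the input-price ratio: MP_N/MP_K = w/r.
Here MP_N/MP_K = (1/3)·(K/N)/(1/3) = (K/N). Setting this equal to 6.4/100 = 0.064 gives K = 0.064N.
Substituting into q = 50: 5·N^(1/3)·(0.064N)^(1/3) = 50.
Solving, N = 125 and K = 8.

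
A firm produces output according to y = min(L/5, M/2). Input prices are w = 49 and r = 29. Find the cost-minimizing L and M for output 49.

L* = 245, M* = 98

With a fixed-proportions technology, the cost-minimizing bundle uses no slack in either input: L/5 = M/2 = y.
So L = 5·49 = 245 and M = 2·49 = 98.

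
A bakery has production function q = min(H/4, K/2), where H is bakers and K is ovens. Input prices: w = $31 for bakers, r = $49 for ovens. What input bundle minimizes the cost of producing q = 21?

With a fixed-proportions technology, the cost-minimizing bundle uses no slack in either input: H/4 = K/2 = q.
So H = 4·21 = 84 and K = 2·21 = 42.

H* = 84, K* = 42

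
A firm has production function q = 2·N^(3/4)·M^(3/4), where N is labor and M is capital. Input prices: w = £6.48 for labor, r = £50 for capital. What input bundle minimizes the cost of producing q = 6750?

N* = 625, M* = 81

Cost minimization requires the marginal rate of technical substitution to equal the input-price ratio: MP_N/MP_M = w/r.
Here MP_N/MP_M = (3/4)·(M/N)/(3/4) = (M/N). Setting this equal to 6.48/50 = 0.1296 gives M = 0.1296N.
Substituting into q = 6750: 2·N^(3/4)·(0.1296N)^(3/4) = 6750.
Solving, N = 625 and M = 81.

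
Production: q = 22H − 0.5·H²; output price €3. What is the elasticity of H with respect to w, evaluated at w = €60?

From P·MP_H = w with MP_H = 22 − H, labor demand is H(w) = 22 − w/3.
dH/dw = −1/(3) = -1/3.
At w = 60, H = 2, so ε = (dH/dw)·(w/H) = (-1/3)·(60/2) = -10.

ε = -10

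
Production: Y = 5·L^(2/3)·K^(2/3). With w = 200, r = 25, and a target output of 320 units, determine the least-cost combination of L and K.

Cost minimization requires the marginal rate of technical substitution to equal the input-price ratio: MP_L/MP_K = w/r.
Here MP_L/MP_K = (2/3)·(K/L)/(2/3) = (K/L). Setting this equal to 200/25 = 8 gives K = 8L.
Substituting into Y = 320: 5·L^(2/3)·(8L)^(2/3) = 320.
Solving, L = 8 and K = 64.

L* = 8, K* = 64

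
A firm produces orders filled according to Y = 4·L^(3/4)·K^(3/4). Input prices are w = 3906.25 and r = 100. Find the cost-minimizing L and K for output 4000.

Cost minimization requires the marginal rate of technical substitution to equal the input-price ratio: MP_L/MP_K = w/r.
Here MP_L/MP_K = (3/4)·(K/L)/(3/4) = (K/L). Setting this equal to 3906.25/100 = 39.0625 gives K = 39.0625L.
Substituting into Y = 4000: 4·L^(3/4)·(39.0625L)^(3/4) = 4000.
Solving, L = 16 and K = 625.

L* = 16, K* = 625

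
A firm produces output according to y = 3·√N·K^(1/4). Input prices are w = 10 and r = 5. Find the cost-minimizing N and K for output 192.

N* = 256, K* = 256

Cost minimization requires the marginal rate of technical substitution to equal the input-price ratio: MP_N/MP_K = w/r.
Here MP_N/MP_K = (1/2)·(K/N)/(1/4) = 2·(K/N). Setting this equal to 10/5 = 2 gives K = N.
Substituting into y = 192: 3·N^(1/2)·(N)^(1/4) = 192.
Solving, N = 256 and K = 256.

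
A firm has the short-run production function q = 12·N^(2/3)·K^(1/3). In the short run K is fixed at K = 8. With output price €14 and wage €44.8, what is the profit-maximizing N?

N* = 125

With K = 8, MP_N = (2/3)·12·N^(-1/3)·8^(1/3) = 16·N^(-1/3).
Profit maximization for a price taker requires P·MP_N = w: 14·16·N^(-1/3) = 44.8.
So N^(-1/3) = 0.2, which gives N = 125.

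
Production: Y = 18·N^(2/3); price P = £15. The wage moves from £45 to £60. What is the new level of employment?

From P·MP_N = w with MP_N = 12·N^(-1/3), the labor demand is N(w) = (180/w)^(3).
At w = 45: N = 64. At w = 60: N = 27.

N* = 27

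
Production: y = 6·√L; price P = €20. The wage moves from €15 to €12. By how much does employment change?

ΔL = 9

From P·MP_L = w with MP_L = 3·L^(-1/2), the labor demand is L(w) = (60/w)^(2).
At w = 15: L = 16. At w = 12: L = 25.
ΔL = 25 − 16 = 9.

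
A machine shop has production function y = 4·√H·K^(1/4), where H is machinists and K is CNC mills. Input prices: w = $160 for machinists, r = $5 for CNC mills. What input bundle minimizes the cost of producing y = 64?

Cost minimization requires the marginal rate of technical substitution to equal the input-price ratio: MP_H/MP_K = w/r.
Here MP_H/MP_K = (1/2)·(K/H)/(1/4) = 2·(K/H). Setting this equal to 160/5 = 32 gives K = 16H.
Substituting into y = 64: 4·H^(1/2)·(16H)^(1/4) = 64.
Solving, H = 16 and K = 256.

H* = 16, K* = 256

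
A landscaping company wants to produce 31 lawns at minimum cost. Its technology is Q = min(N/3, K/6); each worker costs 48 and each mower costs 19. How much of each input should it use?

With a fixed-proportions technology, the cost-minimizing bundle uses no slack in either input: N/3 = K/6 = Q.
So N = 3·31 = 93 and K = 6·31 = 186.

N* = 93, K* = 186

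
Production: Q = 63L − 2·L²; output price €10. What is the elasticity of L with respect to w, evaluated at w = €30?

ε = -0.05

From P·MP_L = w with MP_L = 63 − 4L, labor demand is L(w) = (63 − w/10)/4.
dL/dw = −1/(40) = -0.025.
At w = 30, L = 15, so ε = (dL/dw)·(w/L) = (-0.025)·(30/15) = -0.05.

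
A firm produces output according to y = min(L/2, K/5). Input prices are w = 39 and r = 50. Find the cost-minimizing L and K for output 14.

L* = 28, K* = 70

With a fixed-proportions technology, the cost-minimizing bundle uses no slack in either input: L/2 = K/5 = y.
So L = 2·14 = 28 and K = 5·14 = 70.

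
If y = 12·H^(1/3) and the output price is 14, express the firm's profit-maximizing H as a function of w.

H(w) = (56/w)^(3/2)

MP_H = (1/3)·12·H^(-2/3) = 4·H^(-2/3).
Setting P·MP_H = w: 56·H^(-2/3) = w.
Solving for H: H^(-2/3) = w/56, so H = (56/w)^(3/2).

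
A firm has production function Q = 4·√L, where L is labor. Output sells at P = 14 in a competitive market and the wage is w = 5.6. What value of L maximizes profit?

MP_L = (1/2)·4·L^(-1/2) = 2·L^(-1/2).
Profit maximization for a price taker requires P·MP_L = w: 14·2·L^(-1/2) = 5.6.
So L^(-1/2) = 0.2, which gives L = 25.

L* = 25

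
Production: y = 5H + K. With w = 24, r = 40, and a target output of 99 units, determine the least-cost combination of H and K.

The inputs are perfect substitutes, so the firm uses whichever has the lower cost per unit of output.
Cost per unit of output via H is 4.8; via K it is 40. H is cheaper.
Producing y = 99 with H alone: H = 19.8, K = 0.

H* = 19.8, K* = 0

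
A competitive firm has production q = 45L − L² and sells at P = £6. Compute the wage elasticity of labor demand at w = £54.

ε = -0.25

From P·MP_L = w with MP_L = 45 − 2L, labor demand is L(w) = (45 − w/6)/2.
dL/dw = −1/(12) = -1/12.
At w = 54, L = 18, so ε = (dL/dw)·(w/L) = (-1/12)·(54/18) = -0.25.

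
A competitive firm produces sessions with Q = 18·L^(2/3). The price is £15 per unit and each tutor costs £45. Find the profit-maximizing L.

MP_L = (2/3)·18·L^(-1/3) = 12·L^(-1/3).
Profit maximization for a price taker requires P·MP_L = w: 15·12·L^(-1/3) = 45.
So L^(-1/3) = 0.25, which gives L = 64.

L* = 64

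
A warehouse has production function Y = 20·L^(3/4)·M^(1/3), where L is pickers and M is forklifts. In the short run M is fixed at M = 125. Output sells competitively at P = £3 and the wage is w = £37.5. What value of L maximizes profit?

L* = 1296

With M = 125, MP_L = (3/4)·20·L^(-1/4)·125^(1/3) = 75·L^(-1/4).
Profit maximization for a price taker requires P·MP_L = w: 3·75·L^(-1/4) = 37.5.
So L^(-1/4) = 1/6, which gives L = 1296.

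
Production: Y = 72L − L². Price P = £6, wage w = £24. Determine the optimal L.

L* = 34

The marginal product of L is MP_L = 72 − 2L.
A price-taking firm hires until the value of the marginal product equals the wage: P·MP_L = w, so 6·(72 − 2L) = 24.
Then 72 − 2L = 4, giving L = 34.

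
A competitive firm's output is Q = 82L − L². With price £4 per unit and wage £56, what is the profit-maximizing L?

L* = 34

The marginal product of L is MP_L = 82 − 2L.
A price-taking firm hires until the value of the marginal product equals the wage: P·MP_L = w, so 4·(82 − 2L) = 56.
Then 82 − 2L = 14, giving L = 34.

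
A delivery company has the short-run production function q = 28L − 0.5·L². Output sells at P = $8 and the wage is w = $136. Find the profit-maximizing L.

The marginal product of L is MP_L = 28 − L.
A price-taking firm hires until the value of the marginal product equals the wage: P·MP_L = w, so 8·(28 − L) = 136.
Then 28 − L = 17, giving L = 11.

L* = 11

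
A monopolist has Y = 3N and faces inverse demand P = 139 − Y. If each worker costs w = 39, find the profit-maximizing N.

N* = 21

Marginal revenue from the inverse demand is MR = 139 − 2Y.
The marginal product is MP_N = 3.
A monopolist hires until marginal revenue product equals the wage: MR·MP_N = w.
(139 − 6N)·3 = 39, so N = 21.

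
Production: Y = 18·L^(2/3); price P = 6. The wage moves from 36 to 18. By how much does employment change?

ΔL = 56

From P·MP_L = w with MP_L = 12·L^(-1/3), the labor demand is L(w) = (72/w)^(3).
At w = 36: L = 8. At w = 18: L = 64.
ΔL = 64 − 8 = 56.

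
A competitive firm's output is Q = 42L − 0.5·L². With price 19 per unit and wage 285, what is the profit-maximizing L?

L* = 27

The marginal product of L is MP_L = 42 − L.
A price-taking firm hires until the value of the marginal product equals the wage: P·MP_L = w, so 19·(42 − L) = 285.
Then 42 − L = 15, giving L = 27.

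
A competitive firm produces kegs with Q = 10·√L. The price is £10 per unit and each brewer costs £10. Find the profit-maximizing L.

MP_L = (1/2)·10·L^(-1/2) = 5·L^(-1/2).
Profit maximization for a price taker requires P·MP_L = w: 10·5·L^(-1/2) = 10.
So L^(-1/2) = 0.2, which gives L = 25.

L* = 25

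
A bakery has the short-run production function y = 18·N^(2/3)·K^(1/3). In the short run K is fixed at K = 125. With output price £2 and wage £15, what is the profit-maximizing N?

N* = 512

With K = 125, MP_N = (2/3)·18·N^(-1/3)·125^(1/3) = 60·N^(-1/3).
Profit maximization for a price taker requires P·MP_N = w: 2·60·N^(-1/3) = 15.
So N^(-1/3) = 0.125, which gives N = 512.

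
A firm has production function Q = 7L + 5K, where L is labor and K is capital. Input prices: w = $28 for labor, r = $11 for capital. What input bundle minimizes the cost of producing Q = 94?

The inputs are perfect substitutes, so the firm uses whichever has the lower cost per unit of output.
Cost per unit of output via L is w/7 = 4; via K it is r/5 = 2.2. K is cheaper.
Producing Q = 94 with K alone: L = 0, K = 18.8.

L* = 0, K* = 18.8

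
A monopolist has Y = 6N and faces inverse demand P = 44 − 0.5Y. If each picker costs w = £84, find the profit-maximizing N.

Marginal revenue from the inverse demand is MR = 44 − Y.
The marginal product is MP_N = 6.
A monopolist hires until marginal revenue product equals the wage: MR·MP_N = w.
(44 − 6N)·6 = 84, so N = 5.

N* = 5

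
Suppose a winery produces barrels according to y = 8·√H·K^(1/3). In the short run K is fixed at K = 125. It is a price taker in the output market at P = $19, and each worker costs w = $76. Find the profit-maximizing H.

With K = 125, MP_H = (1/2)·8·H^(-1/2)·125^(1/3) = 20·H^(-1/2).
Profit maximization for a price taker requires P·MP_H = w: 19·20·H^(-1/2) = 76.
So H^(-1/2) = 0.2, which gives H = 25.

H* = 25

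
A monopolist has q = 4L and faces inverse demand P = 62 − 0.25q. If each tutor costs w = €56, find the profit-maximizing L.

L* = 24

Marginal revenue from the inverse demand is MR = 62 − 0.5q.
The marginal product is MP_L = 4.
A monopolist hires until marginal revenue product equals the wage: MR·MP_L = w.
(62 − 2L)·4 = 56, so L = 24.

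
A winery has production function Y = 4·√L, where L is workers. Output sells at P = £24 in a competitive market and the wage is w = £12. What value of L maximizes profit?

MP_L = (1/2)·4·L^(-1/2) = 2·L^(-1/2).
Profit maximization for a price taker requires P·MP_L = w: 24·2·L^(-1/2) = 12.
So L^(-1/2) = 0.25, which gives L = 16.

L* = 16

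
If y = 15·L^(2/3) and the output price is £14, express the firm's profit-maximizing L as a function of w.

L(w) = 2744000/w³

MP_L = (2/3)·15·L^(-1/3) = 10·L^(-1/3).
Setting P·MP_L = w: 140·L^(-1/3) = w.
Solving for L: L^(-1/3) = w/140, so L = (140/w)^(3).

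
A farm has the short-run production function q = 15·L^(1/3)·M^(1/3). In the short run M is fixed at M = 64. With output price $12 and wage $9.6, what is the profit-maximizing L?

With M = 64, MP_L = (1/3)·15·L^(-2/3)·64^(1/3) = 20·L^(-2/3).
Profit maximization for a price taker requires P·MP_L = w: 12·20·L^(-2/3) = 9.6.
So L^(-2/3) = 0.04, which gives L = 125.

L* = 125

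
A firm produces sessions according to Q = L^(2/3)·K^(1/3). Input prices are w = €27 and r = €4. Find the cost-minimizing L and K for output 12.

L* = 8, K* = 27

Cost minimization requires the marginal rate of technical substitution to equal the input-price ratio: MP_L/MP_K = w/r.
Here MP_L/MP_K = (2/3)·(K/L)/(1/3) = 2·(K/L). Setting this equal to 27/4 = 6.75 gives K = 3.375L.
Substituting into Q = 12: L^(2/3)·(3.375L)^(1/3) = 12.
Solving, L = 8 and K = 27.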